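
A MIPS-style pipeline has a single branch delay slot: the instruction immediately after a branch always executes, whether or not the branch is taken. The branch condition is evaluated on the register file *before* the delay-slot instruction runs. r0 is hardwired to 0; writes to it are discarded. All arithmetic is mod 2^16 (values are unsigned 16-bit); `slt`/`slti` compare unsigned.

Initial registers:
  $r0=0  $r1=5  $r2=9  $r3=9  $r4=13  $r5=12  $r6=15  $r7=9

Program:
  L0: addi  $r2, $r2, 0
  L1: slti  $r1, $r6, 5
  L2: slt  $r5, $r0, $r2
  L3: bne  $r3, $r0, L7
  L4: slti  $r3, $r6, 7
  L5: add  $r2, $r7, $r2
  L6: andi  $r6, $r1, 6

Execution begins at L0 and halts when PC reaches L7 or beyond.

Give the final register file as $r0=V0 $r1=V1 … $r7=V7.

[0] addi  $r2, $r2, 0  →  {$r0:0, $r1:5, $r2:9, $r3:9, $r4:13, $r5:12, $r6:15, $r7:9}
[1] slti  $r1, $r6, 5  →  {$r0:0, $r1:0, $r2:9, $r3:9, $r4:13, $r5:12, $r6:15, $r7:9}
[2] slt  $r5, $r0, $r2  →  {$r0:0, $r1:0, $r2:9, $r3:9, $r4:13, $r5:1, $r6:15, $r7:9}
[3] bne  $r3, $r0, L7  →  {$r0:0, $r1:0, $r2:9, $r3:9, $r4:13, $r5:1, $r6:15, $r7:9}  ⟨branch taken⟩
[4] slti  $r3, $r6, 7  →  {$r0:0, $r1:0, $r2:9, $r3:0, $r4:13, $r5:1, $r6:15, $r7:9}

$r0=0 $r1=0 $r2=9 $r3=0 $r4=13 $r5=1 $r6=15 $r7=9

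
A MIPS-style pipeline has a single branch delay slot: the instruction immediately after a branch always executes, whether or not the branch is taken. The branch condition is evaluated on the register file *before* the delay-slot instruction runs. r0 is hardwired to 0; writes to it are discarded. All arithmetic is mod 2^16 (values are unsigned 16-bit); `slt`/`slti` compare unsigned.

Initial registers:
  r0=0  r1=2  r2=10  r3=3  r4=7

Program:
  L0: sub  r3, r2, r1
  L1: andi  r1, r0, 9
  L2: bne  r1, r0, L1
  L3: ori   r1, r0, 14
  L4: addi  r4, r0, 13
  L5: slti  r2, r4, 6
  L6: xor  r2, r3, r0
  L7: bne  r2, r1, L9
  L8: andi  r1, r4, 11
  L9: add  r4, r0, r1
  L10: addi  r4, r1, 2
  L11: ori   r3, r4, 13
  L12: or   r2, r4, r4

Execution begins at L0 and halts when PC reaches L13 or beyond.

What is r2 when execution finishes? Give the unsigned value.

11

PC=0  sub  r3, r2, r1        | r0=0 r1=2 r2=10 r3=8 r4=7
PC=1  andi  r1, r0, 9        | r0=0 r1=0 r2=10 r3=8 r4=7
PC=2  bne  r1, r0, L1        | r0=0 r1=0 r2=10 r3=8 r4=7  [not taken]
PC=3  ori   r1, r0, 14       | r0=0 r1=14 r2=10 r3=8 r4=7
PC=4  addi  r4, r0, 13       | r0=0 r1=14 r2=10 r3=8 r4=13
PC=5  slti  r2, r4, 6        | r0=0 r1=14 r2=0 r3=8 r4=13
PC=6  xor  r2, r3, r0        | r0=0 r1=14 r2=8 r3=8 r4=13
PC=7  bne  r2, r1, L9        | r0=0 r1=14 r2=8 r3=8 r4=13  [TAKEN]
PC=8  andi  r1, r4, 11       | r0=0 r1=9 r2=8 r3=8 r4=13
PC=9  add  r4, r0, r1        | r0=0 r1=9 r2=8 r3=8 r4=9
PC=10 addi  r4, r1, 2        | r0=0 r1=9 r2=8 r3=8 r4=11
PC=11 ori   r3, r4, 13       | r0=0 r1=9 r2=8 r3=15 r4=11
PC=12 or   r2, r4, r4        | r0=0 r1=9 r2=11 r3=15 r4=11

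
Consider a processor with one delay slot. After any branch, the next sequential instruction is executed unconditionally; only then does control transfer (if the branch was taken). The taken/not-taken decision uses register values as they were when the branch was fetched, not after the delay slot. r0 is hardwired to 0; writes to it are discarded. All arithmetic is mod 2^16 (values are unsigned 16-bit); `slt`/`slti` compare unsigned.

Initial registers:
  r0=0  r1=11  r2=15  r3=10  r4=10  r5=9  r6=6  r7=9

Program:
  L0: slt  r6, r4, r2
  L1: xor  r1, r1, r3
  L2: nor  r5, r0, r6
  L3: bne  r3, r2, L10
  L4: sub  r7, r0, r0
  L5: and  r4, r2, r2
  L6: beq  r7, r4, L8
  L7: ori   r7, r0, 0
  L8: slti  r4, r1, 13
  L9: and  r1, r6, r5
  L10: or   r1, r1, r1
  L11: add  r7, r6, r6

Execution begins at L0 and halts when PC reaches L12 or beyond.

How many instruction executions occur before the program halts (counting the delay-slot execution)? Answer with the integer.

7

#0 slt  r6, r4, r2 ; 0/11/15/10/10/9/1/9
#1 xor  r1, r1, r3 ; 0/1/15/10/10/9/1/9
#2 nor  r5, r0, r6 ; 0/1/15/10/10/65534/1/9
#3 bne  r3, r2, L10 ; 0/1/15/10/10/65534/1/9 ; →target
#4 sub  r7, r0, r0 ; 0/1/15/10/10/65534/1/0
#10 or   r1, r1, r1 ; 0/1/15/10/10/65534/1/0
#11 add  r7, r6, r6 ; 0/1/15/10/10/65534/1/2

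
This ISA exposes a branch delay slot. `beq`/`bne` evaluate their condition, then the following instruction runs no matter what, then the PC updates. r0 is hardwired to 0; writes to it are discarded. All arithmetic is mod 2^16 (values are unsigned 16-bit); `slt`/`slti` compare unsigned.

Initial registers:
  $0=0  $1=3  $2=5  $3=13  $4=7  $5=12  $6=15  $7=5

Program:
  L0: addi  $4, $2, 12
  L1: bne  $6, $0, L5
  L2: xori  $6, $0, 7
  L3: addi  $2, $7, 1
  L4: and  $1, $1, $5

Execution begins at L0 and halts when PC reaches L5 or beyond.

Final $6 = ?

7

  step pc=0: addi  $4, $2, 12  regs=(0,3,5,13,17,12,15,5)
  step pc=1: bne  $6, $0, L5  cond=T  regs=(0,3,5,13,17,12,15,5)
  step pc=2: xori  $6, $0, 7  regs=(0,3,5,13,17,12,7,5)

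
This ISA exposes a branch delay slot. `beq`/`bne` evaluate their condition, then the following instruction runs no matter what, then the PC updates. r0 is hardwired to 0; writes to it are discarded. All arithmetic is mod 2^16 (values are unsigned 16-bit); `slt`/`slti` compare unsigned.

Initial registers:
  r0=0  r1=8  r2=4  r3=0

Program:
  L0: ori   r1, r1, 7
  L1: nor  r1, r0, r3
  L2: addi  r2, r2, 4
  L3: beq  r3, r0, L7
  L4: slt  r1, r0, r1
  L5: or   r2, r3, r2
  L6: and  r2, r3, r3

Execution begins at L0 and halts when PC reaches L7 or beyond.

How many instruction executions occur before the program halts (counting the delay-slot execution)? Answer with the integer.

PC=0  ori   r1, r1, 7        | r0=0 r1=15 r2=4 r3=0
PC=1  nor  r1, r0, r3        | r0=0 r1=65535 r2=4 r3=0
PC=2  addi  r2, r2, 4        | r0=0 r1=65535 r2=8 r3=0
PC=3  beq  r3, r0, L7        | r0=0 r1=65535 r2=8 r3=0  [TAKEN]
PC=4  slt  r1, r0, r1        | r0=0 r1=1 r2=8 r3=0

5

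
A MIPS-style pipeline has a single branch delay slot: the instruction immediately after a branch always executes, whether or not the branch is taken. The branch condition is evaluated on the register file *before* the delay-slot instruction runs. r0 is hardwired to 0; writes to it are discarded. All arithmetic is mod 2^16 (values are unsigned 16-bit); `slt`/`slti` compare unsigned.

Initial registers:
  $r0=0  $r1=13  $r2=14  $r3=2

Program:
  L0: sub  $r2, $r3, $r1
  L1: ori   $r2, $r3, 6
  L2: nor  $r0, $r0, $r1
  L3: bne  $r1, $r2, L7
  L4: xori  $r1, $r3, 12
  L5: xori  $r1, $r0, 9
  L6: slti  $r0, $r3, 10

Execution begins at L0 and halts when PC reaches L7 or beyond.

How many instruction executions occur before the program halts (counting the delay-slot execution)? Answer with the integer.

5

#0 sub  $r2, $r3, $r1 ; 0/13/65525/2
#1 ori   $r2, $r3, 6 ; 0/13/6/2
#2 nor  $r0, $r0, $r1 ; 0/13/6/2
#3 bne  $r1, $r2, L7 ; 0/13/6/2 ; →target
#4 xori  $r1, $r3, 12 ; 0/14/6/2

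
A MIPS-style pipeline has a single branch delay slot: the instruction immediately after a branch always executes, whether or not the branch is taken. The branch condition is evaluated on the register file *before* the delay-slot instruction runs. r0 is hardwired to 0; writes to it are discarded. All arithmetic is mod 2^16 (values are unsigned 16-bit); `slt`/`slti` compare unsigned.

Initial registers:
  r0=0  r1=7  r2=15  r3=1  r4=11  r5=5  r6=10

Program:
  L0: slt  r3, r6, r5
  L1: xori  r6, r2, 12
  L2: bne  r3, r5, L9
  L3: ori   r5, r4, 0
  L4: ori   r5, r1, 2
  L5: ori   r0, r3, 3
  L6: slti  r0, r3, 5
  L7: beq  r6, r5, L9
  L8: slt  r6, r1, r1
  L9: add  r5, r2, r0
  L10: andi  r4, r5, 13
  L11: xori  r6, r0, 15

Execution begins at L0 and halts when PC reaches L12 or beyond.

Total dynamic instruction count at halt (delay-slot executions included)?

#0 slt  r3, r6, r5 ; 0/7/15/0/11/5/10
#1 xori  r6, r2, 12 ; 0/7/15/0/11/5/3
#2 bne  r3, r5, L9 ; 0/7/15/0/11/5/3 ; →target
#3 ori   r5, r4, 0 ; 0/7/15/0/11/11/3
#9 add  r5, r2, r0 ; 0/7/15/0/11/15/3
#10 andi  r4, r5, 13 ; 0/7/15/0/13/15/3
#11 xori  r6, r0, 15 ; 0/7/15/0/13/15/15

7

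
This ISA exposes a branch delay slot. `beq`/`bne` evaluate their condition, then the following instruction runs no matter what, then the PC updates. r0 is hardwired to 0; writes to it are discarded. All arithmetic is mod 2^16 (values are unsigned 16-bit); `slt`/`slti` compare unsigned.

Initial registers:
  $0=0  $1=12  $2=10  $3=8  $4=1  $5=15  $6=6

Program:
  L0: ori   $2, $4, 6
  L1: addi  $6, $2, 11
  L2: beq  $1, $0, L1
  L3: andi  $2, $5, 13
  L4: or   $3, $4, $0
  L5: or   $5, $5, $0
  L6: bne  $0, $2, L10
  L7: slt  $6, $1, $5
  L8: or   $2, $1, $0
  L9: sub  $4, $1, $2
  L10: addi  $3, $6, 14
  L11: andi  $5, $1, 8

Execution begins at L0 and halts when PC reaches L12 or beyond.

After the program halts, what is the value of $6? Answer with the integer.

1

[0] ori   $2, $4, 6  →  {$0:0, $1:12, $2:7, $3:8, $4:1, $5:15, $6:6}
[1] addi  $6, $2, 11  →  {$0:0, $1:12, $2:7, $3:8, $4:1, $5:15, $6:18}
[2] beq  $1, $0, L1  →  {$0:0, $1:12, $2:7, $3:8, $4:1, $5:15, $6:18}  ⟨branch fallthrough⟩
[3] andi  $2, $5, 13  →  {$0:0, $1:12, $2:13, $3:8, $4:1, $5:15, $6:18}
[4] or   $3, $4, $0  →  {$0:0, $1:12, $2:13, $3:1, $4:1, $5:15, $6:18}
[5] or   $5, $5, $0  →  {$0:0, $1:12, $2:13, $3:1, $4:1, $5:15, $6:18}
[6] bne  $0, $2, L10  →  {$0:0, $1:12, $2:13, $3:1, $4:1, $5:15, $6:18}  ⟨branch taken⟩
[7] slt  $6, $1, $5  →  {$0:0, $1:12, $2:13, $3:1, $4:1, $5:15, $6:1}
[10] addi  $3, $6, 14  →  {$0:0, $1:12, $2:13, $3:15, $4:1, $5:15, $6:1}
[11] andi  $5, $1, 8  →  {$0:0, $1:12, $2:13, $3:15, $4:1, $5:8, $6:1}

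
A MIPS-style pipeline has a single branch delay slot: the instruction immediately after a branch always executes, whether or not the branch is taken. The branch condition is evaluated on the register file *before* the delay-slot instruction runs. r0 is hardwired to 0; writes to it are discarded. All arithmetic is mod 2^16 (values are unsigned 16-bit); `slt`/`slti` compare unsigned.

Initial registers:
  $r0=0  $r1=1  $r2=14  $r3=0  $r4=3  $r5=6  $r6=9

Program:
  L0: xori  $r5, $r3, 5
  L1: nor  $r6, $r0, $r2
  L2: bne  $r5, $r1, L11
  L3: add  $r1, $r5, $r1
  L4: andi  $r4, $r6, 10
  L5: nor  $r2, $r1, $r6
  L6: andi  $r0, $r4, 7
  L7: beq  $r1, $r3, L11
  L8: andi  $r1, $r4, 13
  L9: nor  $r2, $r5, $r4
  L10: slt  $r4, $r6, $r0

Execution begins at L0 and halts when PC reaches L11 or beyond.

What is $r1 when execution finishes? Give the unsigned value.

6

PC=0  xori  $r5, $r3, 5      | $r0=0 $r1=1 $r2=14 $r3=0 $r4=3 $r5=5 $r6=9
PC=1  nor  $r6, $r0, $r2     | $r0=0 $r1=1 $r2=14 $r3=0 $r4=3 $r5=5 $r6=65521
PC=2  bne  $r5, $r1, L11     | $r0=0 $r1=1 $r2=14 $r3=0 $r4=3 $r5=5 $r6=65521  [TAKEN]
PC=3  add  $r1, $r5, $r1     | $r0=0 $r1=6 $r2=14 $r3=0 $r4=3 $r5=5 $r6=65521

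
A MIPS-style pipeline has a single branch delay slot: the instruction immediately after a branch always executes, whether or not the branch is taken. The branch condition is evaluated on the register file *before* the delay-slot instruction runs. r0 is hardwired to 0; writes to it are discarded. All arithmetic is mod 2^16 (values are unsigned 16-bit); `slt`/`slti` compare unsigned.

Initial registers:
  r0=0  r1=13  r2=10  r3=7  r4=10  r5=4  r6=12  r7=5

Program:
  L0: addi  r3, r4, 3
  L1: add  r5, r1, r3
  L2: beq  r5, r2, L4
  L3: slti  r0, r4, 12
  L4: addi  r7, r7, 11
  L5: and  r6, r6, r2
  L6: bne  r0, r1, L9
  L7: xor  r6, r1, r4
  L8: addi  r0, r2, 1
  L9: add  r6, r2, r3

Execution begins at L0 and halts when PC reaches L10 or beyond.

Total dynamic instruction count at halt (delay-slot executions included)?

9

[0] addi  r3, r4, 3  →  {r0:0, r1:13, r2:10, r3:13, r4:10, r5:4, r6:12, r7:5}
[1] add  r5, r1, r3  →  {r0:0, r1:13, r2:10, r3:13, r4:10, r5:26, r6:12, r7:5}
[2] beq  r5, r2, L4  →  {r0:0, r1:13, r2:10, r3:13, r4:10, r5:26, r6:12, r7:5}  ⟨branch fallthrough⟩
[3] slti  r0, r4, 12  →  {r0:0, r1:13, r2:10, r3:13, r4:10, r5:26, r6:12, r7:5}
[4] addi  r7, r7, 11  →  {r0:0, r1:13, r2:10, r3:13, r4:10, r5:26, r6:12, r7:16}
[5] and  r6, r6, r2  →  {r0:0, r1:13, r2:10, r3:13, r4:10, r5:26, r6:8, r7:16}
[6] bne  r0, r1, L9  →  {r0:0, r1:13, r2:10, r3:13, r4:10, r5:26, r6:8, r7:16}  ⟨branch taken⟩
[7] xor  r6, r1, r4  →  {r0:0, r1:13, r2:10, r3:13, r4:10, r5:26, r6:7, r7:16}
[9] add  r6, r2, r3  →  {r0:0, r1:13, r2:10, r3:13, r4:10, r5:26, r6:23, r7:16}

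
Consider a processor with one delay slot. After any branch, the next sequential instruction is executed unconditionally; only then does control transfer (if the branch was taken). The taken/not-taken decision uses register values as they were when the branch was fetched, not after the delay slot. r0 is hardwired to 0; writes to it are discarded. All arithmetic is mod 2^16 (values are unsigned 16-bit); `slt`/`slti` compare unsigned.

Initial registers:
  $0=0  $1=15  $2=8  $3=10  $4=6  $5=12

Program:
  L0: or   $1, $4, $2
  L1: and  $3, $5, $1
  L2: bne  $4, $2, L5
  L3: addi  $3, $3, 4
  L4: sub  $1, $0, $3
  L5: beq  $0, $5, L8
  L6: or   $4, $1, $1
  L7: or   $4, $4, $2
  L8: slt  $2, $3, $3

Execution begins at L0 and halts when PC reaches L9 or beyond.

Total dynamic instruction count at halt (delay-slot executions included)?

8

#0 or   $1, $4, $2 ; 0/14/8/10/6/12
#1 and  $3, $5, $1 ; 0/14/8/12/6/12
#2 bne  $4, $2, L5 ; 0/14/8/12/6/12 ; →target
#3 addi  $3, $3, 4 ; 0/14/8/16/6/12
#5 beq  $0, $5, L8 ; 0/14/8/16/6/12 ; →fallthru
#6 or   $4, $1, $1 ; 0/14/8/16/14/12
#7 or   $4, $4, $2 ; 0/14/8/16/14/12
#8 slt  $2, $3, $3 ; 0/14/0/16/14/12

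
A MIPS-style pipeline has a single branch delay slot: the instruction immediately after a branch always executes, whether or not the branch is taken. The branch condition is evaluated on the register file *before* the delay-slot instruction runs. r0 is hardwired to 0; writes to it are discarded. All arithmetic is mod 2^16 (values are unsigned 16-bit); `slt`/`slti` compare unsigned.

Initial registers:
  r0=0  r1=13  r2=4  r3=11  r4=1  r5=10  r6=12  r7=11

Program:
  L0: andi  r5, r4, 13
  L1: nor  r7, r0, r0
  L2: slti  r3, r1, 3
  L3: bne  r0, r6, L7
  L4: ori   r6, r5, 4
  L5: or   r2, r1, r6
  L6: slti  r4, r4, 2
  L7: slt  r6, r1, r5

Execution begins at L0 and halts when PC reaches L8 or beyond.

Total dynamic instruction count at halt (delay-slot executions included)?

6

PC=0  andi  r5, r4, 13       | r0=0 r1=13 r2=4 r3=11 r4=1 r5=1 r6=12 r7=11
PC=1  nor  r7, r0, r0        | r0=0 r1=13 r2=4 r3=11 r4=1 r5=1 r6=12 r7=65535
PC=2  slti  r3, r1, 3        | r0=0 r1=13 r2=4 r3=0 r4=1 r5=1 r6=12 r7=65535
PC=3  bne  r0, r6, L7        | r0=0 r1=13 r2=4 r3=0 r4=1 r5=1 r6=12 r7=65535  [TAKEN]
PC=4  ori   r6, r5, 4        | r0=0 r1=13 r2=4 r3=0 r4=1 r5=1 r6=5 r7=65535
PC=7  slt  r6, r1, r5        | r0=0 r1=13 r2=4 r3=0 r4=1 r5=1 r6=0 r7=65535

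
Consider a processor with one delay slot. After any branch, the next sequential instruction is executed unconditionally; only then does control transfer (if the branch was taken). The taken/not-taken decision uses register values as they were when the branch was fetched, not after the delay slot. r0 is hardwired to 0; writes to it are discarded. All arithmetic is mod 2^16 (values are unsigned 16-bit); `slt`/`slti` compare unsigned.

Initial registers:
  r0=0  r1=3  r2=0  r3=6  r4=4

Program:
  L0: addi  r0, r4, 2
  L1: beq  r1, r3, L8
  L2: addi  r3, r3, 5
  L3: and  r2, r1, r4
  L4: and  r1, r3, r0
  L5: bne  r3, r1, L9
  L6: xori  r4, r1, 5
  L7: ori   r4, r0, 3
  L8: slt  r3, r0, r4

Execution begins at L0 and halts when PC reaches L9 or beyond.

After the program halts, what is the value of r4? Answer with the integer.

5

[0] addi  r0, r4, 2  →  {r0:0, r1:3, r2:0, r3:6, r4:4}
[1] beq  r1, r3, L8  →  {r0:0, r1:3, r2:0, r3:6, r4:4}  ⟨branch fallthrough⟩
[2] addi  r3, r3, 5  →  {r0:0, r1:3, r2:0, r3:11, r4:4}
[3] and  r2, r1, r4  →  {r0:0, r1:3, r2:0, r3:11, r4:4}
[4] and  r1, r3, r0  →  {r0:0, r1:0, r2:0, r3:11, r4:4}
[5] bne  r3, r1, L9  →  {r0:0, r1:0, r2:0, r3:11, r4:4}  ⟨branch taken⟩
[6] xori  r4, r1, 5  →  {r0:0, r1:0, r2:0, r3:11, r4:5}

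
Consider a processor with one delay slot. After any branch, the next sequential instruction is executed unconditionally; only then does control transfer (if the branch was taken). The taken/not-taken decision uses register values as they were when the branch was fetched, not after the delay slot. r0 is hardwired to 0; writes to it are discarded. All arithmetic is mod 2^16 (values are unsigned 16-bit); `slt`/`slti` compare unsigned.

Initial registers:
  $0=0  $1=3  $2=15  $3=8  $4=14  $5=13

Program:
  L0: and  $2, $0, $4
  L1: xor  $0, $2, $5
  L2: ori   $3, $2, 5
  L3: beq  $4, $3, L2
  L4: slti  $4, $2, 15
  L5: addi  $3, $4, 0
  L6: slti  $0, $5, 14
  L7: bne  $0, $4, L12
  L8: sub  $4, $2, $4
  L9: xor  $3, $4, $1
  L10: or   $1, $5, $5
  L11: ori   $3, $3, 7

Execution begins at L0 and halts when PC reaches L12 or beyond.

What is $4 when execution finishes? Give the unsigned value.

#0 and  $2, $0, $4 ; 0/3/0/8/14/13
#1 xor  $0, $2, $5 ; 0/3/0/8/14/13
#2 ori   $3, $2, 5 ; 0/3/0/5/14/13
#3 beq  $4, $3, L2 ; 0/3/0/5/14/13 ; →fallthru
#4 slti  $4, $2, 15 ; 0/3/0/5/1/13
#5 addi  $3, $4, 0 ; 0/3/0/1/1/13
#6 slti  $0, $5, 14 ; 0/3/0/1/1/13
#7 bne  $0, $4, L12 ; 0/3/0/1/1/13 ; →target
#8 sub  $4, $2, $4 ; 0/3/0/1/65535/13

65535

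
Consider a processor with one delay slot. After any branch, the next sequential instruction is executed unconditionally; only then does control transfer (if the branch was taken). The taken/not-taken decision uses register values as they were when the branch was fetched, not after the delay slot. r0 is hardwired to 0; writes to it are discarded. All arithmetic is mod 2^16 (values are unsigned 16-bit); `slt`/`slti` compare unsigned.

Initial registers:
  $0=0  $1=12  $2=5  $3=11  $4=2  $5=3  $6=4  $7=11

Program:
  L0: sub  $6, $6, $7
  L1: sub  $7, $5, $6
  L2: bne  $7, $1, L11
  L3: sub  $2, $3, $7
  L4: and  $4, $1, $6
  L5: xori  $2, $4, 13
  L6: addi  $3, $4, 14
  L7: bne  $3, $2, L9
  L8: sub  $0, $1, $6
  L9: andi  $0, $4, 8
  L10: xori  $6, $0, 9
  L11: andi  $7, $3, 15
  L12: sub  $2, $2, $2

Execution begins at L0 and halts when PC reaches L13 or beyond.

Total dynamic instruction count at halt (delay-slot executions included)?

6

PC=0  sub  $6, $6, $7        | $0=0 $1=12 $2=5 $3=11 $4=2 $5=3 $6=65529 $7=11
PC=1  sub  $7, $5, $6        | $0=0 $1=12 $2=5 $3=11 $4=2 $5=3 $6=65529 $7=10
PC=2  bne  $7, $1, L11       | $0=0 $1=12 $2=5 $3=11 $4=2 $5=3 $6=65529 $7=10  [TAKEN]
PC=3  sub  $2, $3, $7        | $0=0 $1=12 $2=1 $3=11 $4=2 $5=3 $6=65529 $7=10
PC=11 andi  $7, $3, 15       | $0=0 $1=12 $2=1 $3=11 $4=2 $5=3 $6=65529 $7=11
PC=12 sub  $2, $2, $2        | $0=0 $1=12 $2=0 $3=11 $4=2 $5=3 $6=65529 $7=11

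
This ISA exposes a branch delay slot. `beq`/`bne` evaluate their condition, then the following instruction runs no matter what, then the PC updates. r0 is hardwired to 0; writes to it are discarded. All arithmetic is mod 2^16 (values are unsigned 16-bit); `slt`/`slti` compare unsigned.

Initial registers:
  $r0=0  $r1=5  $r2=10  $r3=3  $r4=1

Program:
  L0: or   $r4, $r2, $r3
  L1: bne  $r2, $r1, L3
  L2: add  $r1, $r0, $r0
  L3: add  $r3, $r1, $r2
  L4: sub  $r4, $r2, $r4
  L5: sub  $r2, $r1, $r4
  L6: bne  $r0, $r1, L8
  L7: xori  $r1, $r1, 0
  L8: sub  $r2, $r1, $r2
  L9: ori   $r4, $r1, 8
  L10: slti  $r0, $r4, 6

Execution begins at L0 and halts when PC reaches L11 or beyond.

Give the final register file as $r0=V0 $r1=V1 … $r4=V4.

  step pc=0: or   $r4, $r2, $r3  regs=(0,5,10,3,11)
  step pc=1: bne  $r2, $r1, L3  cond=T  regs=(0,5,10,3,11)
  step pc=2: add  $r1, $r0, $r0  regs=(0,0,10,3,11)
  step pc=3: add  $r3, $r1, $r2  regs=(0,0,10,10,11)
  step pc=4: sub  $r4, $r2, $r4  regs=(0,0,10,10,65535)
  step pc=5: sub  $r2, $r1, $r4  regs=(0,0,1,10,65535)
  step pc=6: bne  $r0, $r1, L8  cond=F  regs=(0,0,1,10,65535)
  step pc=7: xori  $r1, $r1, 0  regs=(0,0,1,10,65535)
  step pc=8: sub  $r2, $r1, $r2  regs=(0,0,65535,10,65535)
  step pc=9: ori   $r4, $r1, 8  regs=(0,0,65535,10,8)
  step pc=10: slti  $r0, $r4, 6  regs=(0,0,65535,10,8)

$r0=0 $r1=0 $r2=65535 $r3=10 $r4=8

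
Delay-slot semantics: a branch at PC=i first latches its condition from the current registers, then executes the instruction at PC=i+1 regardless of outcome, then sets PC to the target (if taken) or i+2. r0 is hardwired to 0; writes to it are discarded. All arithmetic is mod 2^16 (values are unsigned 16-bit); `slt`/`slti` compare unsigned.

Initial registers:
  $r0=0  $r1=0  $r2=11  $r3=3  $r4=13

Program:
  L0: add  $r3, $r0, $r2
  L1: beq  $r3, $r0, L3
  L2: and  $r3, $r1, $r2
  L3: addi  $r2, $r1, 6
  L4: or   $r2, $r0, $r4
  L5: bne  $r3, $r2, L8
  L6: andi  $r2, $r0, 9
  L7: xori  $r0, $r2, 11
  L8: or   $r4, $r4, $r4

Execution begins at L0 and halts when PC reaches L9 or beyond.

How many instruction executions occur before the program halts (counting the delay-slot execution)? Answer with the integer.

8

  step pc=0: add  $r3, $r0, $r2  regs=(0,0,11,11,13)
  step pc=1: beq  $r3, $r0, L3  cond=F  regs=(0,0,11,11,13)
  step pc=2: and  $r3, $r1, $r2  regs=(0,0,11,0,13)
  step pc=3: addi  $r2, $r1, 6  regs=(0,0,6,0,13)
  step pc=4: or   $r2, $r0, $r4  regs=(0,0,13,0,13)
  step pc=5: bne  $r3, $r2, L8  cond=T  regs=(0,0,13,0,13)
  step pc=6: andi  $r2, $r0, 9  regs=(0,0,0,0,13)
  step pc=8: or   $r4, $r4, $r4  regs=(0,0,0,0,13)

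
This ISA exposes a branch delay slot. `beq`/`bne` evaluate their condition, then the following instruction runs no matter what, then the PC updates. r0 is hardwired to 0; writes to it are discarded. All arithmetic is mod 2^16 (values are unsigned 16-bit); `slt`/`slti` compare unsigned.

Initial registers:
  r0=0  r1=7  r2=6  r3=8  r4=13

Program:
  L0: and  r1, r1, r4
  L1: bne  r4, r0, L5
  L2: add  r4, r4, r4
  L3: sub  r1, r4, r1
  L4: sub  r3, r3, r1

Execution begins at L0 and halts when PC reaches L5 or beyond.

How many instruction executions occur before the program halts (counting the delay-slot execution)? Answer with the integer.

#0 and  r1, r1, r4 ; 0/5/6/8/13
#1 bne  r4, r0, L5 ; 0/5/6/8/13 ; →target
#2 add  r4, r4, r4 ; 0/5/6/8/26

3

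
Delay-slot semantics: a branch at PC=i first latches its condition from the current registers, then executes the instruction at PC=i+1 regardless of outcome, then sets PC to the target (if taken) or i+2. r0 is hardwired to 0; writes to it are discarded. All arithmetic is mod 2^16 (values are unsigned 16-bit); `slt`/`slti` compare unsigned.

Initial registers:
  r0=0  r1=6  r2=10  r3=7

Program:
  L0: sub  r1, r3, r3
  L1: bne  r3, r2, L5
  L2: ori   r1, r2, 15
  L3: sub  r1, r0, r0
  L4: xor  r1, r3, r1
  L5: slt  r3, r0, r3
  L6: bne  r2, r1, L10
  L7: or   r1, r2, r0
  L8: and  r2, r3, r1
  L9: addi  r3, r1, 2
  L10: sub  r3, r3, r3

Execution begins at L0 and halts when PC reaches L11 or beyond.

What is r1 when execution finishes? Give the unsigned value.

10

#0 sub  r1, r3, r3 ; 0/0/10/7
#1 bne  r3, r2, L5 ; 0/0/10/7 ; →target
#2 ori   r1, r2, 15 ; 0/15/10/7
#5 slt  r3, r0, r3 ; 0/15/10/1
#6 bne  r2, r1, L10 ; 0/15/10/1 ; →target
#7 or   r1, r2, r0 ; 0/10/10/1
#10 sub  r3, r3, r3 ; 0/10/10/0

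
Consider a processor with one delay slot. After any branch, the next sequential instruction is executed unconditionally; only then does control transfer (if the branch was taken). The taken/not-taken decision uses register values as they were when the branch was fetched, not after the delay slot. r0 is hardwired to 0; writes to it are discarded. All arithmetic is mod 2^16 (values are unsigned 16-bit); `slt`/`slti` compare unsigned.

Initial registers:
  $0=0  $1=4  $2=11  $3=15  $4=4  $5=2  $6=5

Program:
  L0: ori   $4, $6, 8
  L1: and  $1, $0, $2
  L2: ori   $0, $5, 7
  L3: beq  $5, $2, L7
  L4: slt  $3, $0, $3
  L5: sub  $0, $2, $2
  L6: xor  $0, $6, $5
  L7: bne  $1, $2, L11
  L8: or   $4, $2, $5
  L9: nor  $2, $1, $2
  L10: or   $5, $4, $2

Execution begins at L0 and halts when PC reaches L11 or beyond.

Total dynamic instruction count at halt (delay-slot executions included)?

#0 ori   $4, $6, 8 ; 0/4/11/15/13/2/5
#1 and  $1, $0, $2 ; 0/0/11/15/13/2/5
#2 ori   $0, $5, 7 ; 0/0/11/15/13/2/5
#3 beq  $5, $2, L7 ; 0/0/11/15/13/2/5 ; →fallthru
#4 slt  $3, $0, $3 ; 0/0/11/1/13/2/5
#5 sub  $0, $2, $2 ; 0/0/11/1/13/2/5
#6 xor  $0, $6, $5 ; 0/0/11/1/13/2/5
#7 bne  $1, $2, L11 ; 0/0/11/1/13/2/5 ; →target
#8 or   $4, $2, $5 ; 0/0/11/1/11/2/5

9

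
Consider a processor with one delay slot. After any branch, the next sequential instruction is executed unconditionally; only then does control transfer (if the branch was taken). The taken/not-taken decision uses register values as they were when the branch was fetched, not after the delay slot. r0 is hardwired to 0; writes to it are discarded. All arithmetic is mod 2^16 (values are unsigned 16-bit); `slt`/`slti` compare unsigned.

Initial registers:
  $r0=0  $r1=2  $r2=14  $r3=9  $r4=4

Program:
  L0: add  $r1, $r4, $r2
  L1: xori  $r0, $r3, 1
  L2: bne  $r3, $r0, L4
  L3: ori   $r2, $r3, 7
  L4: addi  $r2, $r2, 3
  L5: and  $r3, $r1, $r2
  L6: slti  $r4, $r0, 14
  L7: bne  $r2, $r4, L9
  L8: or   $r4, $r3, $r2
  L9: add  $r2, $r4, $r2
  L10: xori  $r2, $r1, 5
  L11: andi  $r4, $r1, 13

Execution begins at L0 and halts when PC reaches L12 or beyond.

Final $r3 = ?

[0] add  $r1, $r4, $r2  →  {$r0:0, $r1:18, $r2:14, $r3:9, $r4:4}
[1] xori  $r0, $r3, 1  →  {$r0:0, $r1:18, $r2:14, $r3:9, $r4:4}
[2] bne  $r3, $r0, L4  →  {$r0:0, $r1:18, $r2:14, $r3:9, $r4:4}  ⟨branch taken⟩
[3] ori   $r2, $r3, 7  →  {$r0:0, $r1:18, $r2:15, $r3:9, $r4:4}
[4] addi  $r2, $r2, 3  →  {$r0:0, $r1:18, $r2:18, $r3:9, $r4:4}
[5] and  $r3, $r1, $r2  →  {$r0:0, $r1:18, $r2:18, $r3:18, $r4:4}
[6] slti  $r4, $r0, 14  →  {$r0:0, $r1:18, $r2:18, $r3:18, $r4:1}
[7] bne  $r2, $r4, L9  →  {$r0:0, $r1:18, $r2:18, $r3:18, $r4:1}  ⟨branch taken⟩
[8] or   $r4, $r3, $r2  →  {$r0:0, $r1:18, $r2:18, $r3:18, $r4:18}
[9] add  $r2, $r4, $r2  →  {$r0:0, $r1:18, $r2:36, $r3:18, $r4:18}
[10] xori  $r2, $r1, 5  →  {$r0:0, $r1:18, $r2:23, $r3:18, $r4:18}
[11] andi  $r4, $r1, 13  →  {$r0:0, $r1:18, $r2:23, $r3:18, $r4:0}

18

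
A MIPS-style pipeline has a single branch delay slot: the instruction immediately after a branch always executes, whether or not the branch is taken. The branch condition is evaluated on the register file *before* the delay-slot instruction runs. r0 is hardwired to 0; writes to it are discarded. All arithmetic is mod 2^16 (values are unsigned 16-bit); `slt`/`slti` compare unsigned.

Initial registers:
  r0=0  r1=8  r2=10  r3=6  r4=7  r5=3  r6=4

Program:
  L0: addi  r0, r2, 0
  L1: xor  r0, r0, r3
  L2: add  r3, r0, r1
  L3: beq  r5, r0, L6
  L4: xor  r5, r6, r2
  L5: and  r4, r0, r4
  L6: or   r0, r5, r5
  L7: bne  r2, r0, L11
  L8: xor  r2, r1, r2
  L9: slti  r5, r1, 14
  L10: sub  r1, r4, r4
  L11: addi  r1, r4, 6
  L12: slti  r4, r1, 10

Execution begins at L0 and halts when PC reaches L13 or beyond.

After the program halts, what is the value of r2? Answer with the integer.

PC=0  addi  r0, r2, 0        | r0=0 r1=8 r2=10 r3=6 r4=7 r5=3 r6=4
PC=1  xor  r0, r0, r3        | r0=0 r1=8 r2=10 r3=6 r4=7 r5=3 r6=4
PC=2  add  r3, r0, r1        | r0=0 r1=8 r2=10 r3=8 r4=7 r5=3 r6=4
PC=3  beq  r5, r0, L6        | r0=0 r1=8 r2=10 r3=8 r4=7 r5=3 r6=4  [not taken]
PC=4  xor  r5, r6, r2        | r0=0 r1=8 r2=10 r3=8 r4=7 r5=14 r6=4
PC=5  and  r4, r0, r4        | r0=0 r1=8 r2=10 r3=8 r4=0 r5=14 r6=4
PC=6  or   r0, r5, r5        | r0=0 r1=8 r2=10 r3=8 r4=0 r5=14 r6=4
PC=7  bne  r2, r0, L11       | r0=0 r1=8 r2=10 r3=8 r4=0 r5=14 r6=4  [TAKEN]
PC=8  xor  r2, r1, r2        | r0=0 r1=8 r2=2 r3=8 r4=0 r5=14 r6=4
PC=11 addi  r1, r4, 6        | r0=0 r1=6 r2=2 r3=8 r4=0 r5=14 r6=4
PC=12 slti  r4, r1, 10       | r0=0 r1=6 r2=2 r3=8 r4=1 r5=14 r6=4

2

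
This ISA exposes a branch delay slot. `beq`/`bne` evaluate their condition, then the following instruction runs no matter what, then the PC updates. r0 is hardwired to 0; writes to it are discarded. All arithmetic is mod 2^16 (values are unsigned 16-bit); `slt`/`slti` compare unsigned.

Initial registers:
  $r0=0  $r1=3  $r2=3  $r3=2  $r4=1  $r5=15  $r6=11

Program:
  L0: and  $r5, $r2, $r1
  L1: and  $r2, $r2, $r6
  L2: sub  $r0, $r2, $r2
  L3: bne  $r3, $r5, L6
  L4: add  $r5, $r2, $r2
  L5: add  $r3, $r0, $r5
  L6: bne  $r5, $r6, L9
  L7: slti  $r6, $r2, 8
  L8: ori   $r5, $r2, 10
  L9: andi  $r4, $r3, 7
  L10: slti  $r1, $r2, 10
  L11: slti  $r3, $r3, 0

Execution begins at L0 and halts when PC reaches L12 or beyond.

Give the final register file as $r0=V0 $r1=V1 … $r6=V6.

$r0=0 $r1=1 $r2=3 $r3=0 $r4=2 $r5=6 $r6=1

  step pc=0: and  $r5, $r2, $r1  regs=(0,3,3,2,1,3,11)
  step pc=1: and  $r2, $r2, $r6  regs=(0,3,3,2,1,3,11)
  step pc=2: sub  $r0, $r2, $r2  regs=(0,3,3,2,1,3,11)
  step pc=3: bne  $r3, $r5, L6  cond=T  regs=(0,3,3,2,1,3,11)
  step pc=4: add  $r5, $r2, $r2  regs=(0,3,3,2,1,6,11)
  step pc=6: bne  $r5, $r6, L9  cond=T  regs=(0,3,3,2,1,6,11)
  step pc=7: slti  $r6, $r2, 8  regs=(0,3,3,2,1,6,1)
  step pc=9: andi  $r4, $r3, 7  regs=(0,3,3,2,2,6,1)
  step pc=10: slti  $r1, $r2, 10  regs=(0,1,3,2,2,6,1)
  step pc=11: slti  $r3, $r3, 0  regs=(0,1,3,0,2,6,1)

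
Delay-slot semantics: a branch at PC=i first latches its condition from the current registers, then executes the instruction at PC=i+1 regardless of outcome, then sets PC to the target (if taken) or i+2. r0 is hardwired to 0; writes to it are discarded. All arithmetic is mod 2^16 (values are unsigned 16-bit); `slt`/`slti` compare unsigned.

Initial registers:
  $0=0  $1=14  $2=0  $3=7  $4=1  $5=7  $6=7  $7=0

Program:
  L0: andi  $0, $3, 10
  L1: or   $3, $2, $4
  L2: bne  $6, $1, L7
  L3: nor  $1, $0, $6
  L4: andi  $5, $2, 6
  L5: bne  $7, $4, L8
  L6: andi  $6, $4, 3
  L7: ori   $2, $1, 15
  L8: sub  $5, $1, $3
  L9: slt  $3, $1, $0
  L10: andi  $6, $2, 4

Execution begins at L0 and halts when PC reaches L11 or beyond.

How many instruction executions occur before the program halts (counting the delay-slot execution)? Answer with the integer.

8

#0 andi  $0, $3, 10 ; 0/14/0/7/1/7/7/0
#1 or   $3, $2, $4 ; 0/14/0/1/1/7/7/0
#2 bne  $6, $1, L7 ; 0/14/0/1/1/7/7/0 ; →target
#3 nor  $1, $0, $6 ; 0/65528/0/1/1/7/7/0
#7 ori   $2, $1, 15 ; 0/65528/65535/1/1/7/7/0
#8 sub  $5, $1, $3 ; 0/65528/65535/1/1/65527/7/0
#9 slt  $3, $1, $0 ; 0/65528/65535/0/1/65527/7/0
#10 andi  $6, $2, 4 ; 0/65528/65535/0/1/65527/4/0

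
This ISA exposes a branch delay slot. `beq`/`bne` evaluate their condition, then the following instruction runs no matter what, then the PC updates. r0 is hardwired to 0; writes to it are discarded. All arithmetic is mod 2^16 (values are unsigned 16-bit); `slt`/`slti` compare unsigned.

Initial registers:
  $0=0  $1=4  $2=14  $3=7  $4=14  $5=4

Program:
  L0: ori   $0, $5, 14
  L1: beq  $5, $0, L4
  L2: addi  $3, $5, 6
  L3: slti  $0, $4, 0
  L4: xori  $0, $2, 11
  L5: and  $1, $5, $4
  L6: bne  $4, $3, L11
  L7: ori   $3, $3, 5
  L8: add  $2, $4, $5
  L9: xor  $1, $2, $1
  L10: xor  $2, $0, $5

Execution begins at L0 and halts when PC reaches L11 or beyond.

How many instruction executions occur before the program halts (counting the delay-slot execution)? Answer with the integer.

  step pc=0: ori   $0, $5, 14  regs=(0,4,14,7,14,4)
  step pc=1: beq  $5, $0, L4  cond=F  regs=(0,4,14,7,14,4)
  step pc=2: addi  $3, $5, 6  regs=(0,4,14,10,14,4)
  step pc=3: slti  $0, $4, 0  regs=(0,4,14,10,14,4)
  step pc=4: xori  $0, $2, 11  regs=(0,4,14,10,14,4)
  step pc=5: and  $1, $5, $4  regs=(0,4,14,10,14,4)
  step pc=6: bne  $4, $3, L11  cond=T  regs=(0,4,14,10,14,4)
  step pc=7: ori   $3, $3, 5  regs=(0,4,14,15,14,4)

8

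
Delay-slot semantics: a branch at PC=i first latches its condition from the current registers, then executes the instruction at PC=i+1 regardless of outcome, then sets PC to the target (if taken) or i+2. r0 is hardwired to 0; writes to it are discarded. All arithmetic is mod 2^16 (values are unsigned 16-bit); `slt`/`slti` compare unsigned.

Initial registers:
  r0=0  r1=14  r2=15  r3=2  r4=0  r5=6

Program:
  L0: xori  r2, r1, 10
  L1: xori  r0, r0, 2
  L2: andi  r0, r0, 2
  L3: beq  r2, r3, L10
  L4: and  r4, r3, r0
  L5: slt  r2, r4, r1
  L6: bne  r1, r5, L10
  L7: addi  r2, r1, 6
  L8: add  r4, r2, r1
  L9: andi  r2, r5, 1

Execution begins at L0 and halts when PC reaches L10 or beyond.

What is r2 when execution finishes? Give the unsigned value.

20

#0 xori  r2, r1, 10 ; 0/14/4/2/0/6
#1 xori  r0, r0, 2 ; 0/14/4/2/0/6
#2 andi  r0, r0, 2 ; 0/14/4/2/0/6
#3 beq  r2, r3, L10 ; 0/14/4/2/0/6 ; →fallthru
#4 and  r4, r3, r0 ; 0/14/4/2/0/6
#5 slt  r2, r4, r1 ; 0/14/1/2/0/6
#6 bne  r1, r5, L10 ; 0/14/1/2/0/6 ; →target
#7 addi  r2, r1, 6 ; 0/14/20/2/0/6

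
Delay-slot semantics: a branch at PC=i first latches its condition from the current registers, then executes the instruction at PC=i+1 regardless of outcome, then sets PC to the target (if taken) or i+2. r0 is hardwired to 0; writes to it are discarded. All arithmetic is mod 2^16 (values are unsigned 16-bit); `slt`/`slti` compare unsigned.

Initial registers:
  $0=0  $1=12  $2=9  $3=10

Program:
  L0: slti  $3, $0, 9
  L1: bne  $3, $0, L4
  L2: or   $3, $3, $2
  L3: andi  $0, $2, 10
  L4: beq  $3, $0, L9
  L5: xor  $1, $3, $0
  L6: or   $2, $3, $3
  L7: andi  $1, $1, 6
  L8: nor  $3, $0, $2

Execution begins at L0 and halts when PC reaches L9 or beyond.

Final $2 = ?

[0] slti  $3, $0, 9  →  {$0:0, $1:12, $2:9, $3:1}
[1] bne  $3, $0, L4  →  {$0:0, $1:12, $2:9, $3:1}  ⟨branch taken⟩
[2] or   $3, $3, $2  →  {$0:0, $1:12, $2:9, $3:9}
[4] beq  $3, $0, L9  →  {$0:0, $1:12, $2:9, $3:9}  ⟨branch fallthrough⟩
[5] xor  $1, $3, $0  →  {$0:0, $1:9, $2:9, $3:9}
[6] or   $2, $3, $3  →  {$0:0, $1:9, $2:9, $3:9}
[7] andi  $1, $1, 6  →  {$0:0, $1:0, $2:9, $3:9}
[8] nor  $3, $0, $2  →  {$0:0, $1:0, $2:9, $3:65526}

9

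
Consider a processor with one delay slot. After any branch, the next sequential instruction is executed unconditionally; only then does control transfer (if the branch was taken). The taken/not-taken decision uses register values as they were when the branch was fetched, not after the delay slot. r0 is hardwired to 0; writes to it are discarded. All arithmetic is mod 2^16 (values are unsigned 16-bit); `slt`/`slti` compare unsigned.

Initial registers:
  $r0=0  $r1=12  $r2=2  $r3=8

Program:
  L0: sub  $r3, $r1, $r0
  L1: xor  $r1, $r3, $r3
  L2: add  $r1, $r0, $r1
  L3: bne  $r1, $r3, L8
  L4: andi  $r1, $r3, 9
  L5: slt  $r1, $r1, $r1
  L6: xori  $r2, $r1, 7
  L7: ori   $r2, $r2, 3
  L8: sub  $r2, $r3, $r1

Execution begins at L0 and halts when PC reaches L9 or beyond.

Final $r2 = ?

[0] sub  $r3, $r1, $r0  →  {$r0:0, $r1:12, $r2:2, $r3:12}
[1] xor  $r1, $r3, $r3  →  {$r0:0, $r1:0, $r2:2, $r3:12}
[2] add  $r1, $r0, $r1  →  {$r0:0, $r1:0, $r2:2, $r3:12}
[3] bne  $r1, $r3, L8  →  {$r0:0, $r1:0, $r2:2, $r3:12}  ⟨branch taken⟩
[4] andi  $r1, $r3, 9  →  {$r0:0, $r1:8, $r2:2, $r3:12}
[8] sub  $r2, $r3, $r1  →  {$r0:0, $r1:8, $r2:4, $r3:12}

4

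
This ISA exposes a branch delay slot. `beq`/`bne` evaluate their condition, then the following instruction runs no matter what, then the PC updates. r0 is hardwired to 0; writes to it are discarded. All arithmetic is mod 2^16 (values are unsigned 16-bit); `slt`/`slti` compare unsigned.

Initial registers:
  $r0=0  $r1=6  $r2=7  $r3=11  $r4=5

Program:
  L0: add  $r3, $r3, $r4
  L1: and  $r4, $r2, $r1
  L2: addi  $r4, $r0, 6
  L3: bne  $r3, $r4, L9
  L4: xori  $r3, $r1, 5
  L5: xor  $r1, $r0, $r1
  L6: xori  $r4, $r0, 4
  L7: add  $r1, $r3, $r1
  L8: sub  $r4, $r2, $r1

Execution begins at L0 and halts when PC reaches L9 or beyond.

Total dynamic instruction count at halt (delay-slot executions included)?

5

[0] add  $r3, $r3, $r4  →  {$r0:0, $r1:6, $r2:7, $r3:16, $r4:5}
[1] and  $r4, $r2, $r1  →  {$r0:0, $r1:6, $r2:7, $r3:16, $r4:6}
[2] addi  $r4, $r0, 6  →  {$r0:0, $r1:6, $r2:7, $r3:16, $r4:6}
[3] bne  $r3, $r4, L9  →  {$r0:0, $r1:6, $r2:7, $r3:16, $r4:6}  ⟨branch taken⟩
[4] xori  $r3, $r1, 5  →  {$r0:0, $r1:6, $r2:7, $r3:3, $r4:6}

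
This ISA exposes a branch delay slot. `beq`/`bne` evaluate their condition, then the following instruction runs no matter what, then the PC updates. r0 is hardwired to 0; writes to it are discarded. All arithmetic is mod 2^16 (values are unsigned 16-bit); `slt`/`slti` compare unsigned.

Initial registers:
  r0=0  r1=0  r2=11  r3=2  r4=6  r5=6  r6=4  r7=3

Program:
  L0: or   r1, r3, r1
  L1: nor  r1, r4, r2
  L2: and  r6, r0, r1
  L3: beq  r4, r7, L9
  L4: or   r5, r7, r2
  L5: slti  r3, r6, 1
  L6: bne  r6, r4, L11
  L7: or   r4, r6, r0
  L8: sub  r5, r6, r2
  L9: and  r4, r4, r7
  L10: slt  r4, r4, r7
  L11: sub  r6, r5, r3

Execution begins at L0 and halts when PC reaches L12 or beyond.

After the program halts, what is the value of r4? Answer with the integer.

0

#0 or   r1, r3, r1 ; 0/2/11/2/6/6/4/3
#1 nor  r1, r4, r2 ; 0/65520/11/2/6/6/4/3
#2 and  r6, r0, r1 ; 0/65520/11/2/6/6/0/3
#3 beq  r4, r7, L9 ; 0/65520/11/2/6/6/0/3 ; →fallthru
#4 or   r5, r7, r2 ; 0/65520/11/2/6/11/0/3
#5 slti  r3, r6, 1 ; 0/65520/11/1/6/11/0/3
#6 bne  r6, r4, L11 ; 0/65520/11/1/6/11/0/3 ; →target
#7 or   r4, r6, r0 ; 0/65520/11/1/0/11/0/3
#11 sub  r6, r5, r3 ; 0/65520/11/1/0/11/10/3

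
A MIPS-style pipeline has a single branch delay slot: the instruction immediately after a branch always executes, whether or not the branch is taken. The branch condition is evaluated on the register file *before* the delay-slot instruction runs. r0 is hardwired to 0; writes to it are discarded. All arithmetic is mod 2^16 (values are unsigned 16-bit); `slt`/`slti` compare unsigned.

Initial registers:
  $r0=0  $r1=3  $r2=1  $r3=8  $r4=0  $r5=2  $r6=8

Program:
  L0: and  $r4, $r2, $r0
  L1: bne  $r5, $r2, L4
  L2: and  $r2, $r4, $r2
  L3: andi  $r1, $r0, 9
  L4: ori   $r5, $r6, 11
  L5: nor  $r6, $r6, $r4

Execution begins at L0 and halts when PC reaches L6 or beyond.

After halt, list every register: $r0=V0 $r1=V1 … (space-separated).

  step pc=0: and  $r4, $r2, $r0  regs=(0,3,1,8,0,2,8)
  step pc=1: bne  $r5, $r2, L4  cond=T  regs=(0,3,1,8,0,2,8)
  step pc=2: and  $r2, $r4, $r2  regs=(0,3,0,8,0,2,8)
  step pc=4: ori   $r5, $r6, 11  regs=(0,3,0,8,0,11,8)
  step pc=5: nor  $r6, $r6, $r4  regs=(0,3,0,8,0,11,65527)

$r0=0 $r1=3 $r2=0 $r3=8 $r4=0 $r5=11 $r6=65527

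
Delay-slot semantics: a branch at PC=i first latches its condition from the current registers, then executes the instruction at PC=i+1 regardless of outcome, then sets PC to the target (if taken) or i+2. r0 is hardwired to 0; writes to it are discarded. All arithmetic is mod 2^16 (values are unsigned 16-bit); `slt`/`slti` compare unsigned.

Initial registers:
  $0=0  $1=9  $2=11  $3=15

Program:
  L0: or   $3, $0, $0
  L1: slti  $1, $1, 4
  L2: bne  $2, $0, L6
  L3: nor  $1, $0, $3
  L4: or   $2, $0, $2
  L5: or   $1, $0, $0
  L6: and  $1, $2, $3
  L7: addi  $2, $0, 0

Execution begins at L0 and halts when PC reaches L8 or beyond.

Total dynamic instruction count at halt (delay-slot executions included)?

#0 or   $3, $0, $0 ; 0/9/11/0
#1 slti  $1, $1, 4 ; 0/0/11/0
#2 bne  $2, $0, L6 ; 0/0/11/0 ; →target
#3 nor  $1, $0, $3 ; 0/65535/11/0
#6 and  $1, $2, $3 ; 0/0/11/0
#7 addi  $2, $0, 0 ; 0/0/0/0

6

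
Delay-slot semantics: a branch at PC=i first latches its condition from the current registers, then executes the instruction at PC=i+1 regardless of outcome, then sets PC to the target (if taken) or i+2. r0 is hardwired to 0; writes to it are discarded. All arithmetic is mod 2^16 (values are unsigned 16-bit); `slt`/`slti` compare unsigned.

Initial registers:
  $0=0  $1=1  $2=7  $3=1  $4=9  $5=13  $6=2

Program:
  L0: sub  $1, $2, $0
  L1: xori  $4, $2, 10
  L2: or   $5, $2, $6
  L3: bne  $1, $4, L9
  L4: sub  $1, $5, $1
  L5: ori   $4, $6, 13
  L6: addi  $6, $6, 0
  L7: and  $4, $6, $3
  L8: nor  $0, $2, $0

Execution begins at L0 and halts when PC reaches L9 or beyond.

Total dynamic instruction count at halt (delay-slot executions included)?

5

PC=0  sub  $1, $2, $0        | $0=0 $1=7 $2=7 $3=1 $4=9 $5=13 $6=2
PC=1  xori  $4, $2, 10       | $0=0 $1=7 $2=7 $3=1 $4=13 $5=13 $6=2
PC=2  or   $5, $2, $6        | $0=0 $1=7 $2=7 $3=1 $4=13 $5=7 $6=2
PC=3  bne  $1, $4, L9        | $0=0 $1=7 $2=7 $3=1 $4=13 $5=7 $6=2  [TAKEN]
PC=4  sub  $1, $5, $1        | $0=0 $1=0 $2=7 $3=1 $4=13 $5=7 $6=2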